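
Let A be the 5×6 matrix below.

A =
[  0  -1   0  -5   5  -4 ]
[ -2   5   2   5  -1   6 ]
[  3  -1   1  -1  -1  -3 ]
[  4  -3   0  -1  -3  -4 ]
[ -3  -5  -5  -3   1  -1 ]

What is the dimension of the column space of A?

3

Row reduce to echelon form.
Swap R1 ↔ R2
R3 ← R3 + (3/2)·R1: [0, 13/2, 4, 13/2, -5/2, 6]
R4 ← R4 + (2)·R1: [0, 7, 4, 9, -5, 8]
R5 ← R5 − (3/2)·R1: [0, -25/2, -8, -21/2, 5/2, -10]
R3 ← R3 + (13/2)·R2: [0, 0, 4, -26, 30, -20]
R4 ← R4 + (7)·R2: [0, 0, 4, -26, 30, -20]
R5 ← R5 − (25/2)·R2: [0, 0, -8, 52, -60, 40]
R4 ← R4 − R3: [0, 0, 0, 0, 0, 0]
R5 ← R5 + (2)·R3: [0, 0, 0, 0, 0, 0]
Echelon form has 3 nonzero rows, so rank(A) = 3.
The column space has dimension equal to the rank: 3.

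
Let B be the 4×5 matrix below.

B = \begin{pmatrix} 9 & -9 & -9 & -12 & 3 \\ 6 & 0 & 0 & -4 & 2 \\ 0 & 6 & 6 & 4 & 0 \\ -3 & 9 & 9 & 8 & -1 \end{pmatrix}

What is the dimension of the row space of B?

Row reduce to echelon form.
R2 ← R2 − (2/3)·R1: [0, 6, 6, 4, 0]
R4 ← R4 + (1/3)·R1: [0, 6, 6, 4, 0]
R3 ← R3 − R2: [0, 0, 0, 0, 0]
R4 ← R4 − R2: [0, 0, 0, 0, 0]
Echelon form has 2 nonzero rows, so rank(B) = 2.
The row space has dimension equal to the rank: 2.

2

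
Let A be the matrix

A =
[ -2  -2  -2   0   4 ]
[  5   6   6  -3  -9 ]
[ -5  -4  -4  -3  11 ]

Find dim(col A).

Row reduce to echelon form.
R2 ← R2 + (5/2)·R1: [0, 1, 1, -3, 1]
R3 ← R3 − (5/2)·R1: [0, 1, 1, -3, 1]
R3 ← R3 − R2: [0, 0, 0, 0, 0]
Echelon form has 2 nonzero rows, so rank(A) = 2.
The column space has dimension equal to the rank: 2.

2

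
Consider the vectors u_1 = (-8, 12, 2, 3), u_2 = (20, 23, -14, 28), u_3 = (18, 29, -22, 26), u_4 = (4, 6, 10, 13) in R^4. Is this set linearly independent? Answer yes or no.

yes

Form the matrix with these vectors as rows and row reduce.
R2 ← R2 + (5/2)·R1: [0, 53, -9, 71/2]
R3 ← R3 + (9/4)·R1: [0, 56, -35/2, 131/4]
R4 ← R4 + (1/2)·R1: [0, 12, 11, 29/2]
R3 ← R3 − (56/53)·R2: [0, 0, -847/106, -1009/212]
R4 ← R4 − (12/53)·R2: [0, 0, 691/53, 685/106]
R4 ← R4 + (1382/847)·R3: [0, 0, 0, -1104/847]
4 nonzero rows, so the 4 vectors span a space of dimension 4.
Since 4 = 4, the vectors are linearly independent.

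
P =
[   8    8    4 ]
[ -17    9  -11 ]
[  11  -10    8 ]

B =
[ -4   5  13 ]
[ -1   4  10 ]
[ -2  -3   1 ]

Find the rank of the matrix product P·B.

3

First compute PB:
[[-48,  60, 188],
 [ 81, -16, -142],
 [-50,  -9,  51]]
Now row reduce the product.
R2 ← R2 + (27/16)·R1: [0, 341/4, 701/4]
R3 ← R3 − (25/24)·R1: [0, -143/2, -869/6]
R3 ← R3 + (26/31)·R2: [0, 0, 200/93]
3 nonzero rows, so rank(PB) = 3.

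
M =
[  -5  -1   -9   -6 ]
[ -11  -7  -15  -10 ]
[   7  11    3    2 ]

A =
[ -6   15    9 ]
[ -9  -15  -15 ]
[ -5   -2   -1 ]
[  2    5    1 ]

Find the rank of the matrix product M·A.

First compute MA:
[[ 72, -72, -27],
 [184, -80,  11],
 [-152, -56, -103]]
Now row reduce the product.
R2 ← R2 − (23/9)·R1: [0, 104, 80]
R3 ← R3 + (19/9)·R1: [0, -208, -160]
R3 ← R3 + (2)·R2: [0, 0, 0]
2 nonzero rows, so rank(MA) = 2.

2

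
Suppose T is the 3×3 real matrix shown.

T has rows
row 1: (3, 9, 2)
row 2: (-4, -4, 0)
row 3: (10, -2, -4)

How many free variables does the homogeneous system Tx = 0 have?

1

Row reduce to echelon form.
R2 ← R2 + (4/3)·R1: [0, 8, 8/3]
R3 ← R3 − (10/3)·R1: [0, -32, -32/3]
R3 ← R3 + (4)·R2: [0, 0, 0]
2 nonzero rows, so rank(T) = 2.
T has 3 columns; by rank–nullity, nullity = 3 − 2 = 1.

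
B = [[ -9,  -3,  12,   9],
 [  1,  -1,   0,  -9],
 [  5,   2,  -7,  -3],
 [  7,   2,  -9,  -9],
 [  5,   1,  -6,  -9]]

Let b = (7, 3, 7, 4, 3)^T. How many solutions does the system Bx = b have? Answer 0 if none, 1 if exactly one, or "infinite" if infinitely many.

Row reduce the augmented matrix [B | b].
R2 ← R2 + (1/9)·R1: [0, -4/3, 4/3, -8, 34/9]
R3 ← R3 + (5/9)·R1: [0, 1/3, -1/3, 2, 98/9]
R4 ← R4 + (7/9)·R1: [0, -1/3, 1/3, -2, 85/9]
R5 ← R5 + (5/9)·R1: [0, -2/3, 2/3, -4, 62/9]
R3 ← R3 + (1/4)·R2: [0, 0, 0, 0, 71/6]
R4 ← R4 − (1/4)·R2: [0, 0, 0, 0, 17/2]
R5 ← R5 − (1/2)·R2: [0, 0, 0, 0, 5]
R4 ← R4 − (51/71)·R3: [0, 0, 0, 0, 0]
R5 ← R5 − (30/71)·R3: [0, 0, 0, 0, 0]
The echelon form has 3 nonzero rows; the last pivot sits in the augmented column, so rank(B) = 2 but rank([B|b]) = 3.
Since the ranks differ, the system is inconsistent.
It has no solutions.

0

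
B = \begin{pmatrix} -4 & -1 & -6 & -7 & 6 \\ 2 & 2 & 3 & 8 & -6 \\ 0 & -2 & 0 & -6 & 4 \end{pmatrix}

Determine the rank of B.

Row reduce to echelon form.
R2 ← R2 + (1/2)·R1: [0, 3/2, 0, 9/2, -3]
R3 ← R3 + (4/3)·R2: [0, 0, 0, 0, 0]
Echelon form has 2 nonzero rows, so rank(B) = 2.

2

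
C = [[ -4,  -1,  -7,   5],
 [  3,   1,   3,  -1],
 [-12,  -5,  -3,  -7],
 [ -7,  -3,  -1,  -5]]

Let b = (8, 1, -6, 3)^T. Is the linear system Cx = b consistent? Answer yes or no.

Row reduce the augmented matrix [C | b].
R2 ← R2 + (3/4)·R1: [0, 1/4, -9/4, 11/4, 7]
R3 ← R3 − (3)·R1: [0, -2, 18, -22, -30]
R4 ← R4 − (7/4)·R1: [0, -5/4, 45/4, -55/4, -11]
R3 ← R3 + (8)·R2: [0, 0, 0, 0, 26]
R4 ← R4 + (5)·R2: [0, 0, 0, 0, 24]
R4 ← R4 − (12/13)·R3: [0, 0, 0, 0, 0]
The echelon form has 3 nonzero rows; the last pivot sits in the augmented column, so rank(C) = 2 but rank([C|b]) = 3.
Since the ranks differ, the system is inconsistent.

no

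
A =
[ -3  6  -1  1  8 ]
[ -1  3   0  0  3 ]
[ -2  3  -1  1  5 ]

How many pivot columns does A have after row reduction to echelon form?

2

Row reduce to echelon form.
R2 ← R2 − (1/3)·R1: [0, 1, 1/3, -1/3, 1/3]
R3 ← R3 − (2/3)·R1: [0, -1, -1/3, 1/3, -1/3]
R3 ← R3 + R2: [0, 0, 0, 0, 0]
Echelon form has 2 nonzero rows, so rank(A) = 2.
Each nonzero row contributes one pivot column: 2 pivot columns.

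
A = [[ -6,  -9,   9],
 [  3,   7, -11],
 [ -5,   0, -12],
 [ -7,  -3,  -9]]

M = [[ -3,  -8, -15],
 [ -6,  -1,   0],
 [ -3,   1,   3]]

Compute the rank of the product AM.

2

First compute AM:
[[ 45,  66, 117],
 [-18, -42, -78],
 [ 51,  28,  39],
 [ 66,  50,  78]]
Now row reduce the product.
R2 ← R2 + (2/5)·R1: [0, -78/5, -156/5]
R3 ← R3 − (17/15)·R1: [0, -234/5, -468/5]
R4 ← R4 − (22/15)·R1: [0, -234/5, -468/5]
R3 ← R3 − (3)·R2: [0, 0, 0]
R4 ← R4 − (3)·R2: [0, 0, 0]
2 nonzero rows, so rank(AM) = 2.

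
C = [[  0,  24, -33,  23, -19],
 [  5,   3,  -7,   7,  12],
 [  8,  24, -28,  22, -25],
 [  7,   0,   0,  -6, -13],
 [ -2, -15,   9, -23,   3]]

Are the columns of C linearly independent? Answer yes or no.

no

Row reduce C to echelon form.
Swap R1 ↔ R2
R3 ← R3 − (8/5)·R1: [0, 96/5, -84/5, 54/5, -221/5]
R4 ← R4 − (7/5)·R1: [0, -21/5, 49/5, -79/5, -149/5]
R5 ← R5 + (2/5)·R1: [0, -69/5, 31/5, -101/5, 39/5]
R3 ← R3 − (4/5)·R2: [0, 0, 48/5, -38/5, -29]
R4 ← R4 + (7/40)·R2: [0, 0, 161/40, -471/40, -265/8]
R5 ← R5 + (23/40)·R2: [0, 0, -511/40, -279/40, -25/8]
R4 ← R4 − (161/384)·R3: [0, 0, 0, -1649/192, -8051/384]
R5 ← R5 + (511/384)·R3: [0, 0, 0, -3281/192, -16019/384]
R5 ← R5 − (193/97)·R4: [0, 0, 0, 0, 0]
4 pivots among 5 columns.
Only 4 < 5 pivot columns, so the columns are linearly dependent.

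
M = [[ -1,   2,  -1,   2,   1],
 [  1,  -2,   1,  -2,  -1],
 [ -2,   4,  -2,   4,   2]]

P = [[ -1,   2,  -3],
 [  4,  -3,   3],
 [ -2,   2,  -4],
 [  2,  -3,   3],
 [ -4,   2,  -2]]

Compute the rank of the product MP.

First compute MP:
[[ 11, -14,  17],
 [-11,  14, -17],
 [ 22, -28,  34]]
Now row reduce the product.
R2 ← R2 + R1: [0, 0, 0]
R3 ← R3 − (2)·R1: [0, 0, 0]
1 nonzero row, so rank(MP) = 1.

1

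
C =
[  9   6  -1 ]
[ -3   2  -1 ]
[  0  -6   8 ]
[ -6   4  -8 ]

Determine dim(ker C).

Row reduce to echelon form.
R2 ← R2 + (1/3)·R1: [0, 4, -4/3]
R4 ← R4 + (2/3)·R1: [0, 8, -26/3]
R3 ← R3 + (3/2)·R2: [0, 0, 6]
R4 ← R4 − (2)·R2: [0, 0, -6]
R4 ← R4 + R3: [0, 0, 0]
3 nonzero rows, so rank(C) = 3.
C has 3 columns; by rank–nullity, nullity = 3 − 3 = 0.

0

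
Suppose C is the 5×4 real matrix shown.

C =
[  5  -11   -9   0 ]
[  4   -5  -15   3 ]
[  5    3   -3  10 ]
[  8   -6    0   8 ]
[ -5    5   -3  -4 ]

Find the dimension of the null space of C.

1

Row reduce to echelon form.
R2 ← R2 − (4/5)·R1: [0, 19/5, -39/5, 3]
R3 ← R3 − R1: [0, 14, 6, 10]
R4 ← R4 − (8/5)·R1: [0, 58/5, 72/5, 8]
R5 ← R5 + R1: [0, -6, -12, -4]
R3 ← R3 − (70/19)·R2: [0, 0, 660/19, -20/19]
R4 ← R4 − (58/19)·R2: [0, 0, 726/19, -22/19]
R5 ← R5 + (30/19)·R2: [0, 0, -462/19, 14/19]
R4 ← R4 − (11/10)·R3: [0, 0, 0, 0]
R5 ← R5 + (7/10)·R3: [0, 0, 0, 0]
3 nonzero rows, so rank(C) = 3.
C has 4 columns; by rank–nullity, nullity = 4 − 3 = 1.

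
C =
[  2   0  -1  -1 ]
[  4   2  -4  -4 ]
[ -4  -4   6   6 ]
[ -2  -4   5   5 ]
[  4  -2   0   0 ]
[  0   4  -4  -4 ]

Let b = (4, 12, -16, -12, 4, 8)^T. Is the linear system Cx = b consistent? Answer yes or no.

Row reduce the augmented matrix [C | b].
R2 ← R2 − (2)·R1: [0, 2, -2, -2, 4]
R3 ← R3 + (2)·R1: [0, -4, 4, 4, -8]
R4 ← R4 + R1: [0, -4, 4, 4, -8]
R5 ← R5 − (2)·R1: [0, -2, 2, 2, -4]
R3 ← R3 + (2)·R2: [0, 0, 0, 0, 0]
R4 ← R4 + (2)·R2: [0, 0, 0, 0, 0]
R5 ← R5 + R2: [0, 0, 0, 0, 0]
R6 ← R6 − (2)·R2: [0, 0, 0, 0, 0]
The echelon form has 2 nonzero rows, and every pivot lies in the first 4 columns, so rank(C) = rank([C|b]) = 2.
The system is consistent.

yes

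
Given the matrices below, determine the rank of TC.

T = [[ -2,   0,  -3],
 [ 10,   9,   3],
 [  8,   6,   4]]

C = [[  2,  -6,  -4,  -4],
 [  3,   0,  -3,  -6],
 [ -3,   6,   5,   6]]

First compute TC:
[[  5,  -6,  -7, -10],
 [ 38, -42, -52, -76],
 [ 22, -24, -30, -44]]
Now row reduce the product.
R2 ← R2 − (38/5)·R1: [0, 18/5, 6/5, 0]
R3 ← R3 − (22/5)·R1: [0, 12/5, 4/5, 0]
R3 ← R3 − (2/3)·R2: [0, 0, 0, 0]
2 nonzero rows, so rank(TC) = 2.

2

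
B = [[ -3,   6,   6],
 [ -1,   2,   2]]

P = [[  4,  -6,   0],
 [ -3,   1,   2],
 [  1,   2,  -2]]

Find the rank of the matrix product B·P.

First compute BP:
[[-24,  36,   0],
 [ -8,  12,   0]]
Now row reduce the product.
R2 ← R2 − (1/3)·R1: [0, 0, 0]
1 nonzero row, so rank(BP) = 1.

1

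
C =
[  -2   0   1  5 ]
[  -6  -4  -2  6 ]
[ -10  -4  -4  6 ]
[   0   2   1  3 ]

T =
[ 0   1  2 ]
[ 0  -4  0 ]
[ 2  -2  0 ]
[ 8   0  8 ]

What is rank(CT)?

First compute CT:
[[ 42,  -4,  36],
 [ 44,  14,  36],
 [ 40,  14,  28],
 [ 26, -10,  24]]
Now row reduce the product.
R2 ← R2 − (22/21)·R1: [0, 382/21, -12/7]
R3 ← R3 − (20/21)·R1: [0, 374/21, -44/7]
R4 ← R4 − (13/21)·R1: [0, -158/21, 12/7]
R3 ← R3 − (187/191)·R2: [0, 0, -880/191]
R4 ← R4 + (79/191)·R2: [0, 0, 192/191]
R4 ← R4 + (12/55)·R3: [0, 0, 0]
3 nonzero rows, so rank(CT) = 3.

3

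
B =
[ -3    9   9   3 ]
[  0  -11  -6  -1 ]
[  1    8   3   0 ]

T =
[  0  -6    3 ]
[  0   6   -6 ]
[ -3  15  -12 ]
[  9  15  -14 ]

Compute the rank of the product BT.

2

First compute BT:
[[  0, 252, -213],
 [  9, -171, 152],
 [ -9,  87, -81]]
Now row reduce the product.
Swap R1 ↔ R2
R3 ← R3 + R1: [0, -84, 71]
R3 ← R3 + (1/3)·R2: [0, 0, 0]
2 nonzero rows, so rank(BT) = 2.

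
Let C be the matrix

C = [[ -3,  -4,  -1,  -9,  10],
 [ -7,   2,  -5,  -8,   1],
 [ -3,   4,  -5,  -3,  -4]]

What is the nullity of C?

Row reduce to echelon form.
R2 ← R2 − (7/3)·R1: [0, 34/3, -8/3, 13, -67/3]
R3 ← R3 − R1: [0, 8, -4, 6, -14]
R3 ← R3 − (12/17)·R2: [0, 0, -36/17, -54/17, 30/17]
3 nonzero rows, so rank(C) = 3.
C has 5 columns; by rank–nullity, nullity = 5 − 3 = 2.

2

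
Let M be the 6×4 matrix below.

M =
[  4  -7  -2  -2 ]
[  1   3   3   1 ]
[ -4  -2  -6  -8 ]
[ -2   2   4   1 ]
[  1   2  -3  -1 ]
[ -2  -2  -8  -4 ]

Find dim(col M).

4

Row reduce to echelon form.
R2 ← R2 − (1/4)·R1: [0, 19/4, 7/2, 3/2]
R3 ← R3 + R1: [0, -9, -8, -10]
R4 ← R4 + (1/2)·R1: [0, -3/2, 3, 0]
R5 ← R5 − (1/4)·R1: [0, 15/4, -5/2, -1/2]
R6 ← R6 + (1/2)·R1: [0, -11/2, -9, -5]
R3 ← R3 + (36/19)·R2: [0, 0, -26/19, -136/19]
R4 ← R4 + (6/19)·R2: [0, 0, 78/19, 9/19]
R5 ← R5 − (15/19)·R2: [0, 0, -100/19, -32/19]
R6 ← R6 + (22/19)·R2: [0, 0, -94/19, -62/19]
R4 ← R4 + (3)·R3: [0, 0, 0, -21]
R5 ← R5 − (50/13)·R3: [0, 0, 0, 336/13]
R6 ← R6 − (47/13)·R3: [0, 0, 0, 294/13]
R5 ← R5 + (16/13)·R4: [0, 0, 0, 0]
R6 ← R6 + (14/13)·R4: [0, 0, 0, 0]
Echelon form has 4 nonzero rows, so rank(M) = 4.
The column space has dimension equal to the rank: 4.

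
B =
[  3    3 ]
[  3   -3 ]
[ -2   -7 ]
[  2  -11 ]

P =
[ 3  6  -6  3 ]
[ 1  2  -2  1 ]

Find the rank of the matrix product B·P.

First compute BP:
[[ 12,  24, -24,  12],
 [  6,  12, -12,   6],
 [-13, -26,  26, -13],
 [ -5, -10,  10,  -5]]
Now row reduce the product.
R2 ← R2 − (1/2)·R1: [0, 0, 0, 0]
R3 ← R3 + (13/12)·R1: [0, 0, 0, 0]
R4 ← R4 + (5/12)·R1: [0, 0, 0, 0]
1 nonzero row, so rank(BP) = 1.

1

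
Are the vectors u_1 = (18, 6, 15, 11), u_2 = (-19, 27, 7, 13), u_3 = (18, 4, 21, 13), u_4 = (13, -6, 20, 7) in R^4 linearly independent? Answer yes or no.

Form the matrix with these vectors as rows and row reduce.
R2 ← R2 + (19/18)·R1: [0, 100/3, 137/6, 443/18]
R3 ← R3 − R1: [0, -2, 6, 2]
R4 ← R4 − (13/18)·R1: [0, -31/3, 55/6, -17/18]
R3 ← R3 + (3/50)·R2: [0, 0, 737/100, 1043/300]
R4 ← R4 + (31/100)·R2: [0, 0, 3249/200, 1337/200]
R4 ← R4 − (3249/1474)·R3: [0, 0, 0, -721/737]
4 nonzero rows, so the 4 vectors span a space of dimension 4.
Since 4 = 4, the vectors are linearly independent.

yes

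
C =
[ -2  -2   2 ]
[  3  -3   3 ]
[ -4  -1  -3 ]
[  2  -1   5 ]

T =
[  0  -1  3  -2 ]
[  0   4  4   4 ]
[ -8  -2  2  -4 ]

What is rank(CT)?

3

First compute CT:
[[-16, -10, -10, -12],
 [-24, -21,   3, -30],
 [ 24,   6, -22,  16],
 [-40, -16,  12, -28]]
Now row reduce the product.
R2 ← R2 − (3/2)·R1: [0, -6, 18, -12]
R3 ← R3 + (3/2)·R1: [0, -9, -37, -2]
R4 ← R4 − (5/2)·R1: [0, 9, 37, 2]
R3 ← R3 − (3/2)·R2: [0, 0, -64, 16]
R4 ← R4 + (3/2)·R2: [0, 0, 64, -16]
R4 ← R4 + R3: [0, 0, 0, 0]
3 nonzero rows, so rank(CT) = 3.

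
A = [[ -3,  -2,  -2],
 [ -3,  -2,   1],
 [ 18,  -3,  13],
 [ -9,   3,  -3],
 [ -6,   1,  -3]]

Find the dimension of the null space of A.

0

Row reduce to echelon form.
R2 ← R2 − R1: [0, 0, 3]
R3 ← R3 + (6)·R1: [0, -15, 1]
R4 ← R4 − (3)·R1: [0, 9, 3]
R5 ← R5 − (2)·R1: [0, 5, 1]
Swap R2 ↔ R3
R4 ← R4 + (3/5)·R2: [0, 0, 18/5]
R5 ← R5 + (1/3)·R2: [0, 0, 4/3]
R4 ← R4 − (6/5)·R3: [0, 0, 0]
R5 ← R5 − (4/9)·R3: [0, 0, 0]
3 nonzero rows, so rank(A) = 3.
A has 3 columns; by rank–nullity, nullity = 3 − 3 = 0.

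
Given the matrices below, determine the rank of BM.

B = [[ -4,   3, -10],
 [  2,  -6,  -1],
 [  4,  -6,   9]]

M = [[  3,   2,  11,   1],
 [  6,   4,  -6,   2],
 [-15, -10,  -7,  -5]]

2

First compute BM:
[[156, 104,   8,  52],
 [-15, -10,  65,  -5],
 [-159, -106,  17, -53]]
Now row reduce the product.
R2 ← R2 + (5/52)·R1: [0, 0, 855/13, 0]
R3 ← R3 + (53/52)·R1: [0, 0, 327/13, 0]
R3 ← R3 − (109/285)·R2: [0, 0, 0, 0]
2 nonzero rows, so rank(BM) = 2.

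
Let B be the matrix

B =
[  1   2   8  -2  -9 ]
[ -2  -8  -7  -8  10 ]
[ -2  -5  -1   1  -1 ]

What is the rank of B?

Row reduce to echelon form.
R2 ← R2 + (2)·R1: [0, -4, 9, -12, -8]
R3 ← R3 + (2)·R1: [0, -1, 15, -3, -19]
R3 ← R3 − (1/4)·R2: [0, 0, 51/4, 0, -17]
Echelon form has 3 nonzero rows, so rank(B) = 3.

3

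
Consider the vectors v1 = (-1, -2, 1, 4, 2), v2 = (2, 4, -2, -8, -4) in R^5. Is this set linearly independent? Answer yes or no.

no

Form the matrix with these vectors as rows and row reduce.
R2 ← R2 + (2)·R1: [0, 0, 0, 0, 0]
1 nonzero row, so the 2 vectors span a space of dimension 1.
Since 1 < 2, the vectors are linearly dependent.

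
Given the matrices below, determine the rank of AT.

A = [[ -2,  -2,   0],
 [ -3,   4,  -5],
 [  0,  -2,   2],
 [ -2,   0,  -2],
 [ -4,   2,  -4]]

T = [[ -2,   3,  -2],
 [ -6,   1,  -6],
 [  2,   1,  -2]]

First compute AT:
[[ 16,  -8,  16],
 [-28, -10,  -8],
 [ 16,   0,   8],
 [  0,  -8,   8],
 [-12, -14,   4]]
Now row reduce the product.
R2 ← R2 + (7/4)·R1: [0, -24, 20]
R3 ← R3 − R1: [0, 8, -8]
R5 ← R5 + (3/4)·R1: [0, -20, 16]
R3 ← R3 + (1/3)·R2: [0, 0, -4/3]
R4 ← R4 − (1/3)·R2: [0, 0, 4/3]
R5 ← R5 − (5/6)·R2: [0, 0, -2/3]
R4 ← R4 + R3: [0, 0, 0]
R5 ← R5 − (1/2)·R3: [0, 0, 0]
3 nonzero rows, so rank(AT) = 3.

3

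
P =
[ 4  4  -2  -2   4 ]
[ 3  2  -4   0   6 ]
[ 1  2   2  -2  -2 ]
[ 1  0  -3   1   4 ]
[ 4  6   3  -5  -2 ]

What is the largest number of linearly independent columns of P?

Row reduce to echelon form.
R2 ← R2 − (3/4)·R1: [0, -1, -5/2, 3/2, 3]
R3 ← R3 − (1/4)·R1: [0, 1, 5/2, -3/2, -3]
R4 ← R4 − (1/4)·R1: [0, -1, -5/2, 3/2, 3]
R5 ← R5 − R1: [0, 2, 5, -3, -6]
R3 ← R3 + R2: [0, 0, 0, 0, 0]
R4 ← R4 − R2: [0, 0, 0, 0, 0]
R5 ← R5 + (2)·R2: [0, 0, 0, 0, 0]
Echelon form has 2 nonzero rows, so rank(P) = 2.
The rank gives the maximum number of linearly independent columns: 2.

2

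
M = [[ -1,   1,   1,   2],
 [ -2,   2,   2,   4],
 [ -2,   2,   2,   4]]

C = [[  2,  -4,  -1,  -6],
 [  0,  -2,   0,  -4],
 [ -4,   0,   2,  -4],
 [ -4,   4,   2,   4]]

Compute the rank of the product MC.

1

First compute MC:
[[-14,  10,   7,   6],
 [-28,  20,  14,  12],
 [-28,  20,  14,  12]]
Now row reduce the product.
R2 ← R2 − (2)·R1: [0, 0, 0, 0]
R3 ← R3 − (2)·R1: [0, 0, 0, 0]
1 nonzero row, so rank(MC) = 1.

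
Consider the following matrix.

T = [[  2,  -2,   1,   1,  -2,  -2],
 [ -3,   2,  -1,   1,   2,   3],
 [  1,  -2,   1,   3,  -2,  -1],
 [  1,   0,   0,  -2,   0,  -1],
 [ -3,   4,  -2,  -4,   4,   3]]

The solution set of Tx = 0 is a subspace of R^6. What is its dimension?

Row reduce to echelon form.
R2 ← R2 + (3/2)·R1: [0, -1, 1/2, 5/2, -1, 0]
R3 ← R3 − (1/2)·R1: [0, -1, 1/2, 5/2, -1, 0]
R4 ← R4 − (1/2)·R1: [0, 1, -1/2, -5/2, 1, 0]
R5 ← R5 + (3/2)·R1: [0, 1, -1/2, -5/2, 1, 0]
R3 ← R3 − R2: [0, 0, 0, 0, 0, 0]
R4 ← R4 + R2: [0, 0, 0, 0, 0, 0]
R5 ← R5 + R2: [0, 0, 0, 0, 0, 0]
2 nonzero rows, so rank(T) = 2.
T has 6 columns; by rank–nullity, nullity = 6 − 2 = 4.

4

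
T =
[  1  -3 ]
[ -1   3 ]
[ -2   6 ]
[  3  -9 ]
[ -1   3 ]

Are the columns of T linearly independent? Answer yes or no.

Row reduce T to echelon form.
R2 ← R2 + R1: [0, 0]
R3 ← R3 + (2)·R1: [0, 0]
R4 ← R4 − (3)·R1: [0, 0]
R5 ← R5 + R1: [0, 0]
1 pivot among 2 columns.
Only 1 < 2 pivot columns, so the columns are linearly dependent.

no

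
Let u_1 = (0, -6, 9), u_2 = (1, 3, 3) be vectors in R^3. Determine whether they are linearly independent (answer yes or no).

yes

Form the matrix with these vectors as rows and row reduce.
Swap R1 ↔ R2
2 nonzero rows, so the 2 vectors span a space of dimension 2.
Since 2 = 2, the vectors are linearly independent.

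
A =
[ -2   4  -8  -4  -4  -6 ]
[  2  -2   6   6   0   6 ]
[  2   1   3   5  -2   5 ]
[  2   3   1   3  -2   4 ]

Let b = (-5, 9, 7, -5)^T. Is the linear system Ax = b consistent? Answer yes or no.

no

Row reduce the augmented matrix [A | b].
R2 ← R2 + R1: [0, 2, -2, 2, -4, 0, 4]
R3 ← R3 + R1: [0, 5, -5, 1, -6, -1, 2]
R4 ← R4 + R1: [0, 7, -7, -1, -6, -2, -10]
R3 ← R3 − (5/2)·R2: [0, 0, 0, -4, 4, -1, -8]
R4 ← R4 − (7/2)·R2: [0, 0, 0, -8, 8, -2, -24]
R4 ← R4 − (2)·R3: [0, 0, 0, 0, 0, 0, -8]
The echelon form has 4 nonzero rows; the last pivot sits in the augmented column, so rank(A) = 3 but rank([A|b]) = 4.
Since the ranks differ, the system is inconsistent.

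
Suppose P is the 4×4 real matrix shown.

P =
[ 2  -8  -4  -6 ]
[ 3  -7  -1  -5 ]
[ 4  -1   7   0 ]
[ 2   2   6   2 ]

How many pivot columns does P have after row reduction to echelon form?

2

Row reduce to echelon form.
R2 ← R2 − (3/2)·R1: [0, 5, 5, 4]
R3 ← R3 − (2)·R1: [0, 15, 15, 12]
R4 ← R4 − R1: [0, 10, 10, 8]
R3 ← R3 − (3)·R2: [0, 0, 0, 0]
R4 ← R4 − (2)·R2: [0, 0, 0, 0]
Echelon form has 2 nonzero rows, so rank(P) = 2.
Each nonzero row contributes one pivot column: 2 pivot columns.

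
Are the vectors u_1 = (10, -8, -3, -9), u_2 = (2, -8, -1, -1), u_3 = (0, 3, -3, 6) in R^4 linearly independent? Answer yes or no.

yes

Form the matrix with these vectors as rows and row reduce.
R2 ← R2 − (1/5)·R1: [0, -32/5, -2/5, 4/5]
R3 ← R3 + (15/32)·R2: [0, 0, -51/16, 51/8]
3 nonzero rows, so the 3 vectors span a space of dimension 3.
Since 3 = 3, the vectors are linearly independent.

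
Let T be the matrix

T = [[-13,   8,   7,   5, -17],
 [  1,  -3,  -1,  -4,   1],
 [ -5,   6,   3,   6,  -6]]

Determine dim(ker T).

2

Row reduce to echelon form.
R2 ← R2 + (1/13)·R1: [0, -31/13, -6/13, -47/13, -4/13]
R3 ← R3 − (5/13)·R1: [0, 38/13, 4/13, 53/13, 7/13]
R3 ← R3 + (38/31)·R2: [0, 0, -8/31, -11/31, 5/31]
3 nonzero rows, so rank(T) = 3.
T has 5 columns; by rank–nullity, nullity = 5 − 3 = 2.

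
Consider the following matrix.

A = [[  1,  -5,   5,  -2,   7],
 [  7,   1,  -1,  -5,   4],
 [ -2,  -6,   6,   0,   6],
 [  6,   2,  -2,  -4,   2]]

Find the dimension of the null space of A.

3

Row reduce to echelon form.
R2 ← R2 − (7)·R1: [0, 36, -36, 9, -45]
R3 ← R3 + (2)·R1: [0, -16, 16, -4, 20]
R4 ← R4 − (6)·R1: [0, 32, -32, 8, -40]
R3 ← R3 + (4/9)·R2: [0, 0, 0, 0, 0]
R4 ← R4 − (8/9)·R2: [0, 0, 0, 0, 0]
2 nonzero rows, so rank(A) = 2.
A has 5 columns; by rank–nullity, nullity = 5 − 2 = 3.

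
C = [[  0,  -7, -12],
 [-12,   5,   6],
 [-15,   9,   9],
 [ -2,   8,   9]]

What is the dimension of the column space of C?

3

Row reduce to echelon form.
Swap R1 ↔ R2
R3 ← R3 − (5/4)·R1: [0, 11/4, 3/2]
R4 ← R4 − (1/6)·R1: [0, 43/6, 8]
R3 ← R3 + (11/28)·R2: [0, 0, -45/14]
R4 ← R4 + (43/42)·R2: [0, 0, -30/7]
R4 ← R4 − (4/3)·R3: [0, 0, 0]
Echelon form has 3 nonzero rows, so rank(C) = 3.
The column space has dimension equal to the rank: 3.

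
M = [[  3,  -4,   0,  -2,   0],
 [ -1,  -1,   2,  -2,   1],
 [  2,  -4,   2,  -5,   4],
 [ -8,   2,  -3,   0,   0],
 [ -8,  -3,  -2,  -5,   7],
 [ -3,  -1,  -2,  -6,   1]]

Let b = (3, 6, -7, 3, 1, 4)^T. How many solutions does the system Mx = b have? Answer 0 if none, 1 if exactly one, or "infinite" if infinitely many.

0

Row reduce the augmented matrix [M | b].
R2 ← R2 + (1/3)·R1: [0, -7/3, 2, -8/3, 1, 7]
R3 ← R3 − (2/3)·R1: [0, -4/3, 2, -11/3, 4, -9]
R4 ← R4 + (8/3)·R1: [0, -26/3, -3, -16/3, 0, 11]
R5 ← R5 + (8/3)·R1: [0, -41/3, -2, -31/3, 7, 9]
R6 ← R6 + R1: [0, -5, -2, -8, 1, 7]
R3 ← R3 − (4/7)·R2: [0, 0, 6/7, -15/7, 24/7, -13]
R4 ← R4 − (26/7)·R2: [0, 0, -73/7, 32/7, -26/7, -15]
R5 ← R5 − (41/7)·R2: [0, 0, -96/7, 37/7, 8/7, -32]
R6 ← R6 − (15/7)·R2: [0, 0, -44/7, -16/7, -8/7, -8]
R4 ← R4 + (73/6)·R3: [0, 0, 0, -43/2, 38, -1039/6]
R5 ← R5 + (16)·R3: [0, 0, 0, -29, 56, -240]
R6 ← R6 + (22/3)·R3: [0, 0, 0, -18, 24, -310/3]
R5 ← R5 − (58/43)·R4: [0, 0, 0, 0, 204/43, -829/129]
R6 ← R6 − (36/43)·R4: [0, 0, 0, 0, -336/43, 5372/129]
R6 ← R6 + (28/17)·R5: [0, 0, 0, 0, 0, 528/17]
The echelon form has 6 nonzero rows; the last pivot sits in the augmented column, so rank(M) = 5 but rank([M|b]) = 6.
Since the ranks differ, the system is inconsistent.
It has no solutions.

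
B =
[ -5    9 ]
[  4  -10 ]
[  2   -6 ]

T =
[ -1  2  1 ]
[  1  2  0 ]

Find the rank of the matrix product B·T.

First compute BT:
[[ 14,   8,  -5],
 [-14, -12,   4],
 [ -8,  -8,   2]]
Now row reduce the product.
R2 ← R2 + R1: [0, -4, -1]
R3 ← R3 + (4/7)·R1: [0, -24/7, -6/7]
R3 ← R3 − (6/7)·R2: [0, 0, 0]
2 nonzero rows, so rank(BT) = 2.

2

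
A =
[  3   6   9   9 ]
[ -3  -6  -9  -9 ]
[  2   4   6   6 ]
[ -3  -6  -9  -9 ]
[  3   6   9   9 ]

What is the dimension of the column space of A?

Row reduce to echelon form.
R2 ← R2 + R1: [0, 0, 0, 0]
R3 ← R3 − (2/3)·R1: [0, 0, 0, 0]
R4 ← R4 + R1: [0, 0, 0, 0]
R5 ← R5 − R1: [0, 0, 0, 0]
Echelon form has 1 nonzero row, so rank(A) = 1.
The column space has dimension equal to the rank: 1.

1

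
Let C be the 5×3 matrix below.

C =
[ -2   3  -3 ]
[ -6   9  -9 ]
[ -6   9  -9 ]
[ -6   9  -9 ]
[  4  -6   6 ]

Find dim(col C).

1

Row reduce to echelon form.
R2 ← R2 − (3)·R1: [0, 0, 0]
R3 ← R3 − (3)·R1: [0, 0, 0]
R4 ← R4 − (3)·R1: [0, 0, 0]
R5 ← R5 + (2)·R1: [0, 0, 0]
Echelon form has 1 nonzero row, so rank(C) = 1.
The column space has dimension equal to the rank: 1.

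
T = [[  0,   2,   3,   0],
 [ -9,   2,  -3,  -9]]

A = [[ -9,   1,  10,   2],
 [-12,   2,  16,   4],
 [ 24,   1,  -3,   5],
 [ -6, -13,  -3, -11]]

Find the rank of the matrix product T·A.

First compute TA:
[[ 48,   7,  23,  23],
 [ 39, 109, -22,  74]]
Now row reduce the product.
R2 ← R2 − (13/16)·R1: [0, 1653/16, -651/16, 885/16]
2 nonzero rows, so rank(TA) = 2.

2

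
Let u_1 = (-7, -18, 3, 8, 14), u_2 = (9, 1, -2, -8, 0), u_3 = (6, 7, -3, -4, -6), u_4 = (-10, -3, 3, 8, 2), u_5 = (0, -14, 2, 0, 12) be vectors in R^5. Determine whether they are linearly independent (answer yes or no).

no

Form the matrix with these vectors as rows and row reduce.
R2 ← R2 + (9/7)·R1: [0, -155/7, 13/7, 16/7, 18]
R3 ← R3 + (6/7)·R1: [0, -59/7, -3/7, 20/7, 6]
R4 ← R4 − (10/7)·R1: [0, 159/7, -9/7, -24/7, -18]
R3 ← R3 − (59/155)·R2: [0, 0, -176/155, 308/155, -132/155]
R4 ← R4 + (159/155)·R2: [0, 0, 96/155, -168/155, 72/155]
R5 ← R5 − (98/155)·R2: [0, 0, 128/155, -224/155, 96/155]
R4 ← R4 + (6/11)·R3: [0, 0, 0, 0, 0]
R5 ← R5 + (8/11)·R3: [0, 0, 0, 0, 0]
3 nonzero rows, so the 5 vectors span a space of dimension 3.
Since 3 < 5, the vectors are linearly dependent.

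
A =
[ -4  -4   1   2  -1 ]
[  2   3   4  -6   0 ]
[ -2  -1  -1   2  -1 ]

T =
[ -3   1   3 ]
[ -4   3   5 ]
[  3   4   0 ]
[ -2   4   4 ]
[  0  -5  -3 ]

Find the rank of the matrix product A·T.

2

First compute AT:
[[ 27,   1, -21],
 [  6,   3,  -3],
 [  3,   4,   0]]
Now row reduce the product.
R2 ← R2 − (2/9)·R1: [0, 25/9, 5/3]
R3 ← R3 − (1/9)·R1: [0, 35/9, 7/3]
R3 ← R3 − (7/5)·R2: [0, 0, 0]
2 nonzero rows, so rank(AT) = 2.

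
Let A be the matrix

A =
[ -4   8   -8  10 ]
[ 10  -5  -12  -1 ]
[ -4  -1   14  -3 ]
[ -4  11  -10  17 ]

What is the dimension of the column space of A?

Row reduce to echelon form.
R2 ← R2 + (5/2)·R1: [0, 15, -32, 24]
R3 ← R3 − R1: [0, -9, 22, -13]
R4 ← R4 − R1: [0, 3, -2, 7]
R3 ← R3 + (3/5)·R2: [0, 0, 14/5, 7/5]
R4 ← R4 − (1/5)·R2: [0, 0, 22/5, 11/5]
R4 ← R4 − (11/7)·R3: [0, 0, 0, 0]
Echelon form has 3 nonzero rows, so rank(A) = 3.
The column space has dimension equal to the rank: 3.

3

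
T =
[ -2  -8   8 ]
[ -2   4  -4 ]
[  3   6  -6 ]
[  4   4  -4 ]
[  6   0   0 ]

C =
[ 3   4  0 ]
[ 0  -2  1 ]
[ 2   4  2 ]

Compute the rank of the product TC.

2

First compute TC:
[[ 10,  40,   8],
 [-14, -32,  -4],
 [ -3, -24,  -6],
 [  4,  -8,  -4],
 [ 18,  24,   0]]
Now row reduce the product.
R2 ← R2 + (7/5)·R1: [0, 24, 36/5]
R3 ← R3 + (3/10)·R1: [0, -12, -18/5]
R4 ← R4 − (2/5)·R1: [0, -24, -36/5]
R5 ← R5 − (9/5)·R1: [0, -48, -72/5]
R3 ← R3 + (1/2)·R2: [0, 0, 0]
R4 ← R4 + R2: [0, 0, 0]
R5 ← R5 + (2)·R2: [0, 0, 0]
2 nonzero rows, so rank(TC) = 2.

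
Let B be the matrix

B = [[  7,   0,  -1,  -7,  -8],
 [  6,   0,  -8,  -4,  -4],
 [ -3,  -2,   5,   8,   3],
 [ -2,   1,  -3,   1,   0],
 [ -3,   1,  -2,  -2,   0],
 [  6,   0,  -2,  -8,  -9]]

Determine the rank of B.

5

Row reduce to echelon form.
R2 ← R2 − (6/7)·R1: [0, 0, -50/7, 2, 20/7]
R3 ← R3 + (3/7)·R1: [0, -2, 32/7, 5, -3/7]
R4 ← R4 + (2/7)·R1: [0, 1, -23/7, -1, -16/7]
R5 ← R5 + (3/7)·R1: [0, 1, -17/7, -5, -24/7]
R6 ← R6 − (6/7)·R1: [0, 0, -8/7, -2, -15/7]
Swap R2 ↔ R3
R4 ← R4 + (1/2)·R2: [0, 0, -1, 3/2, -5/2]
R5 ← R5 + (1/2)·R2: [0, 0, -1/7, -5/2, -51/14]
R4 ← R4 − (7/50)·R3: [0, 0, 0, 61/50, -29/10]
R5 ← R5 − (1/50)·R3: [0, 0, 0, -127/50, -37/10]
R6 ← R6 − (4/25)·R3: [0, 0, 0, -58/25, -13/5]
R5 ← R5 + (127/61)·R4: [0, 0, 0, 0, -594/61]
R6 ← R6 + (116/61)·R4: [0, 0, 0, 0, -495/61]
R6 ← R6 − (5/6)·R5: [0, 0, 0, 0, 0]
Echelon form has 5 nonzero rows, so rank(B) = 5.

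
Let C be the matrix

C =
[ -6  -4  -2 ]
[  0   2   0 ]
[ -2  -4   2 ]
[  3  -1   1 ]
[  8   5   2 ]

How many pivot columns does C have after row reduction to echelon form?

Row reduce to echelon form.
R3 ← R3 − (1/3)·R1: [0, -8/3, 8/3]
R4 ← R4 + (1/2)·R1: [0, -3, 0]
R5 ← R5 + (4/3)·R1: [0, -1/3, -2/3]
R3 ← R3 + (4/3)·R2: [0, 0, 8/3]
R4 ← R4 + (3/2)·R2: [0, 0, 0]
R5 ← R5 + (1/6)·R2: [0, 0, -2/3]
R5 ← R5 + (1/4)·R3: [0, 0, 0]
Echelon form has 3 nonzero rows, so rank(C) = 3.
Each nonzero row contributes one pivot column: 3 pivot columns.

3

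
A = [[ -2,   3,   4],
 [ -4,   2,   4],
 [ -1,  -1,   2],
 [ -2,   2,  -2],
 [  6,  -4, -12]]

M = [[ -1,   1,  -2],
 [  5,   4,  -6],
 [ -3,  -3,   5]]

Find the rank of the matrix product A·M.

First compute AM:
[[  5,  -2,   6],
 [  2,  -8,  16],
 [-10, -11,  18],
 [ 18,  12, -18],
 [ 10,  26, -48]]
Now row reduce the product.
R2 ← R2 − (2/5)·R1: [0, -36/5, 68/5]
R3 ← R3 + (2)·R1: [0, -15, 30]
R4 ← R4 − (18/5)·R1: [0, 96/5, -198/5]
R5 ← R5 − (2)·R1: [0, 30, -60]
R3 ← R3 − (25/12)·R2: [0, 0, 5/3]
R4 ← R4 + (8/3)·R2: [0, 0, -10/3]
R5 ← R5 + (25/6)·R2: [0, 0, -10/3]
R4 ← R4 + (2)·R3: [0, 0, 0]
R5 ← R5 + (2)·R3: [0, 0, 0]
3 nonzero rows, so rank(AM) = 3.

3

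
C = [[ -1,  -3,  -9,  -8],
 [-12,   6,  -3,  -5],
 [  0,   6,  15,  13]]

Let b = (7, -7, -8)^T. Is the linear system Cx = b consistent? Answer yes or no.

Row reduce the augmented matrix [C | b].
R2 ← R2 − (12)·R1: [0, 42, 105, 91, -91]
R3 ← R3 − (1/7)·R2: [0, 0, 0, 0, 5]
The echelon form has 3 nonzero rows; the last pivot sits in the augmented column, so rank(C) = 2 but rank([C|b]) = 3.
Since the ranks differ, the system is inconsistent.

no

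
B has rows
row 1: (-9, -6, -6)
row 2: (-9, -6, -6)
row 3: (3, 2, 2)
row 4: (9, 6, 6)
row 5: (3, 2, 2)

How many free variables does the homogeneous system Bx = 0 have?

Row reduce to echelon form.
R2 ← R2 − R1: [0, 0, 0]
R3 ← R3 + (1/3)·R1: [0, 0, 0]
R4 ← R4 + R1: [0, 0, 0]
R5 ← R5 + (1/3)·R1: [0, 0, 0]
1 nonzero row, so rank(B) = 1.
B has 3 columns; by rank–nullity, nullity = 3 − 1 = 2.

2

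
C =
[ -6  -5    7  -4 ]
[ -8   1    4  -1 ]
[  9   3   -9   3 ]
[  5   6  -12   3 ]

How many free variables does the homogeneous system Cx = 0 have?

1

Row reduce to echelon form.
R2 ← R2 − (4/3)·R1: [0, 23/3, -16/3, 13/3]
R3 ← R3 + (3/2)·R1: [0, -9/2, 3/2, -3]
R4 ← R4 + (5/6)·R1: [0, 11/6, -37/6, -1/3]
R3 ← R3 + (27/46)·R2: [0, 0, -75/46, -21/46]
R4 ← R4 − (11/46)·R2: [0, 0, -225/46, -63/46]
R4 ← R4 − (3)·R3: [0, 0, 0, 0]
3 nonzero rows, so rank(C) = 3.
C has 4 columns; by rank–nullity, nullity = 4 − 3 = 1.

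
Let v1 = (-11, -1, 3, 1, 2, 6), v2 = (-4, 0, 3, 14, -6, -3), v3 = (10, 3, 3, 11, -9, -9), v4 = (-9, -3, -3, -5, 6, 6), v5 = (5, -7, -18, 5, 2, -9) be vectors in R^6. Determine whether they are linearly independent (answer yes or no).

Form the matrix with these vectors as rows and row reduce.
R2 ← R2 − (4/11)·R1: [0, 4/11, 21/11, 150/11, -74/11, -57/11]
R3 ← R3 + (10/11)·R1: [0, 23/11, 63/11, 131/11, -79/11, -39/11]
R4 ← R4 − (9/11)·R1: [0, -24/11, -60/11, -64/11, 48/11, 12/11]
R5 ← R5 + (5/11)·R1: [0, -82/11, -183/11, 60/11, 32/11, -69/11]
R3 ← R3 − (23/4)·R2: [0, 0, -21/4, -133/2, 63/2, 105/4]
R4 ← R4 + (6)·R2: [0, 0, 6, 76, -36, -30]
R5 ← R5 + (41/2)·R2: [0, 0, 45/2, 285, -135, -225/2]
R4 ← R4 + (8/7)·R3: [0, 0, 0, 0, 0, 0]
R5 ← R5 + (30/7)·R3: [0, 0, 0, 0, 0, 0]
3 nonzero rows, so the 5 vectors span a space of dimension 3.
Since 3 < 5, the vectors are linearly dependent.

no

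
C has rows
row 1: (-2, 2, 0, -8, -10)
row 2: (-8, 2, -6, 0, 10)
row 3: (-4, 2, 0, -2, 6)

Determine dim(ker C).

2

Row reduce to echelon form.
R2 ← R2 − (4)·R1: [0, -6, -6, 32, 50]
R3 ← R3 − (2)·R1: [0, -2, 0, 14, 26]
R3 ← R3 − (1/3)·R2: [0, 0, 2, 10/3, 28/3]
3 nonzero rows, so rank(C) = 3.
C has 5 columns; by rank–nullity, nullity = 5 − 3 = 2.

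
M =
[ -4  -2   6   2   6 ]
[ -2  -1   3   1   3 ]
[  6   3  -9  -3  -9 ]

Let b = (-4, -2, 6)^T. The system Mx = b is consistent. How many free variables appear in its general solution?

Row reduce the augmented matrix [M | b].
R2 ← R2 − (1/2)·R1: [0, 0, 0, 0, 0, 0]
R3 ← R3 + (3/2)·R1: [0, 0, 0, 0, 0, 0]
The echelon form has 1 nonzero rows, and every pivot lies in the first 5 columns, so rank(M) = rank([M|b]) = 1.
The system is consistent.
Free variables = (unknowns) − (rank) = 5 − 1 = 4.

4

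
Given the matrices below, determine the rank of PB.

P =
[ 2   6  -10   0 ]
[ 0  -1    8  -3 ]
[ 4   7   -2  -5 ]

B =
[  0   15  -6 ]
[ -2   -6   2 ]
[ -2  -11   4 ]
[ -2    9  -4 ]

2

First compute PB:
[[  8, 104, -40],
 [ -8, -109,  42],
 [  0,  -5,   2]]
Now row reduce the product.
R2 ← R2 + R1: [0, -5, 2]
R3 ← R3 − R2: [0, 0, 0]
2 nonzero rows, so rank(PB) = 2.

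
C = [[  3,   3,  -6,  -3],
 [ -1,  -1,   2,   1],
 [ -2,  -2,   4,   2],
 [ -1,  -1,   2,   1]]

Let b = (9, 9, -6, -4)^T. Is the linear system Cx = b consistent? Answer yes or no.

no

Row reduce the augmented matrix [C | b].
R2 ← R2 + (1/3)·R1: [0, 0, 0, 0, 12]
R3 ← R3 + (2/3)·R1: [0, 0, 0, 0, 0]
R4 ← R4 + (1/3)·R1: [0, 0, 0, 0, -1]
R4 ← R4 + (1/12)·R2: [0, 0, 0, 0, 0]
The echelon form has 2 nonzero rows; the last pivot sits in the augmented column, so rank(C) = 1 but rank([C|b]) = 2.
Since the ranks differ, the system is inconsistent.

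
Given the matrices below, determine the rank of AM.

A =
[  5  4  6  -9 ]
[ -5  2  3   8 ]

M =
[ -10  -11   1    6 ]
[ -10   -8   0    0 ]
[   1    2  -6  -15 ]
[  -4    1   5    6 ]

2

First compute AM:
[[-48, -84, -76, -114],
 [  1,  53,  17, -27]]
Now row reduce the product.
R2 ← R2 + (1/48)·R1: [0, 205/4, 185/12, -235/8]
2 nonzero rows, so rank(AM) = 2.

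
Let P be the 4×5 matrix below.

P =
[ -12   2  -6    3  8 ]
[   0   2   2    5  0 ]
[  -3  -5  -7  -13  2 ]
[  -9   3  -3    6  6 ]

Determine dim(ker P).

Row reduce to echelon form.
R3 ← R3 − (1/4)·R1: [0, -11/2, -11/2, -55/4, 0]
R4 ← R4 − (3/4)·R1: [0, 3/2, 3/2, 15/4, 0]
R3 ← R3 + (11/4)·R2: [0, 0, 0, 0, 0]
R4 ← R4 − (3/4)·R2: [0, 0, 0, 0, 0]
2 nonzero rows, so rank(P) = 2.
P has 5 columns; by rank–nullity, nullity = 5 − 2 = 3.

3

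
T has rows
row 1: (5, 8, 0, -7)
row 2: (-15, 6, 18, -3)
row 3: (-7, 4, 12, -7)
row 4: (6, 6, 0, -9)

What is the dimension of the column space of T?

3

Row reduce to echelon form.
R2 ← R2 + (3)·R1: [0, 30, 18, -24]
R3 ← R3 + (7/5)·R1: [0, 76/5, 12, -84/5]
R4 ← R4 − (6/5)·R1: [0, -18/5, 0, -3/5]
R3 ← R3 − (38/75)·R2: [0, 0, 72/25, -116/25]
R4 ← R4 + (3/25)·R2: [0, 0, 54/25, -87/25]
R4 ← R4 − (3/4)·R3: [0, 0, 0, 0]
Echelon form has 3 nonzero rows, so rank(T) = 3.
The column space has dimension equal to the rank: 3.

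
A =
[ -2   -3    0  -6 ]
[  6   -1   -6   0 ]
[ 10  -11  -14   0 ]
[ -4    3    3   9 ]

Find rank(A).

4

Row reduce to echelon form.
R2 ← R2 + (3)·R1: [0, -10, -6, -18]
R3 ← R3 + (5)·R1: [0, -26, -14, -30]
R4 ← R4 − (2)·R1: [0, 9, 3, 21]
R3 ← R3 − (13/5)·R2: [0, 0, 8/5, 84/5]
R4 ← R4 + (9/10)·R2: [0, 0, -12/5, 24/5]
R4 ← R4 + (3/2)·R3: [0, 0, 0, 30]
Echelon form has 4 nonzero rows, so rank(A) = 4.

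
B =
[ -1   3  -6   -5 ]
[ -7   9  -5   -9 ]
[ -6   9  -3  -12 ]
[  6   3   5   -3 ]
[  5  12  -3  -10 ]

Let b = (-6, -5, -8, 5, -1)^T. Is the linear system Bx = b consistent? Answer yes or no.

Row reduce the augmented matrix [B | b].
R2 ← R2 − (7)·R1: [0, -12, 37, 26, 37]
R3 ← R3 − (6)·R1: [0, -9, 33, 18, 28]
R4 ← R4 + (6)·R1: [0, 21, -31, -33, -31]
R5 ← R5 + (5)·R1: [0, 27, -33, -35, -31]
R3 ← R3 − (3/4)·R2: [0, 0, 21/4, -3/2, 1/4]
R4 ← R4 + (7/4)·R2: [0, 0, 135/4, 25/2, 135/4]
R5 ← R5 + (9/4)·R2: [0, 0, 201/4, 47/2, 209/4]
R4 ← R4 − (45/7)·R3: [0, 0, 0, 155/7, 225/7]
R5 ← R5 − (67/7)·R3: [0, 0, 0, 265/7, 349/7]
R5 ← R5 − (53/31)·R4: [0, 0, 0, 0, -158/31]
The echelon form has 5 nonzero rows; the last pivot sits in the augmented column, so rank(B) = 4 but rank([B|b]) = 5.
Since the ranks differ, the system is inconsistent.

no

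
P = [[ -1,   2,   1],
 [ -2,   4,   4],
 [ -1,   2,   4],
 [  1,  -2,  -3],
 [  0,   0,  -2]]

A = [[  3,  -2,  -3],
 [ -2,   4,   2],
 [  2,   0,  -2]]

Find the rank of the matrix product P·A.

2

First compute PA:
[[ -5,  10,   5],
 [ -6,  20,   6],
 [  1,  10,  -1],
 [  1, -10,  -1],
 [ -4,   0,   4]]
Now row reduce the product.
R2 ← R2 − (6/5)·R1: [0, 8, 0]
R3 ← R3 + (1/5)·R1: [0, 12, 0]
R4 ← R4 + (1/5)·R1: [0, -8, 0]
R5 ← R5 − (4/5)·R1: [0, -8, 0]
R3 ← R3 − (3/2)·R2: [0, 0, 0]
R4 ← R4 + R2: [0, 0, 0]
R5 ← R5 + R2: [0, 0, 0]
2 nonzero rows, so rank(PA) = 2.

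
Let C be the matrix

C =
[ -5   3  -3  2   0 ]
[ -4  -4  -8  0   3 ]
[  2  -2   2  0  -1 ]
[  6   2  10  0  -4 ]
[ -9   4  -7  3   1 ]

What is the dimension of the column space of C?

Row reduce to echelon form.
R2 ← R2 − (4/5)·R1: [0, -32/5, -28/5, -8/5, 3]
R3 ← R3 + (2/5)·R1: [0, -4/5, 4/5, 4/5, -1]
R4 ← R4 + (6/5)·R1: [0, 28/5, 32/5, 12/5, -4]
R5 ← R5 − (9/5)·R1: [0, -7/5, -8/5, -3/5, 1]
R3 ← R3 − (1/8)·R2: [0, 0, 3/2, 1, -11/8]
R4 ← R4 + (7/8)·R2: [0, 0, 3/2, 1, -11/8]
R5 ← R5 − (7/32)·R2: [0, 0, -3/8, -1/4, 11/32]
R4 ← R4 − R3: [0, 0, 0, 0, 0]
R5 ← R5 + (1/4)·R3: [0, 0, 0, 0, 0]
Echelon form has 3 nonzero rows, so rank(C) = 3.
The column space has dimension equal to the rank: 3.

3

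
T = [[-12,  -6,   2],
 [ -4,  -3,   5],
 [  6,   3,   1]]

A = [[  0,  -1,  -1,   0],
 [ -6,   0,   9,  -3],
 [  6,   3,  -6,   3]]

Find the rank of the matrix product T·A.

2

First compute TA:
[[ 48,  18, -54,  24],
 [ 48,  19, -53,  24],
 [-12,  -3,  15,  -6]]
Now row reduce the product.
R2 ← R2 − R1: [0, 1, 1, 0]
R3 ← R3 + (1/4)·R1: [0, 3/2, 3/2, 0]
R3 ← R3 − (3/2)·R2: [0, 0, 0, 0]
2 nonzero rows, so rank(TA) = 2.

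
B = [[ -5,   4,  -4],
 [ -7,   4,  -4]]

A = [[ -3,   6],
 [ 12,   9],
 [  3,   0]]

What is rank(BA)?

2

First compute BA:
[[ 51,   6],
 [ 57,  -6]]
Now row reduce the product.
R2 ← R2 − (19/17)·R1: [0, -216/17]
2 nonzero rows, so rank(BA) = 2.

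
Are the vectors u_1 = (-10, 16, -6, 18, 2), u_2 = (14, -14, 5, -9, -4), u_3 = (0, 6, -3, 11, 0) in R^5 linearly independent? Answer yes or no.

Form the matrix with these vectors as rows and row reduce.
R2 ← R2 + (7/5)·R1: [0, 42/5, -17/5, 81/5, -6/5]
R3 ← R3 − (5/7)·R2: [0, 0, -4/7, -4/7, 6/7]
3 nonzero rows, so the 3 vectors span a space of dimension 3.
Since 3 = 3, the vectors are linearly independent.

yes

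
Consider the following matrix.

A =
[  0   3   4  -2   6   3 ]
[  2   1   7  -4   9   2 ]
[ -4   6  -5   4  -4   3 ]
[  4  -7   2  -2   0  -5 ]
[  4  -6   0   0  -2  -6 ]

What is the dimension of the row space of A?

3

Row reduce to echelon form.
Swap R1 ↔ R2
R3 ← R3 + (2)·R1: [0, 8, 9, -4, 14, 7]
R4 ← R4 − (2)·R1: [0, -9, -12, 6, -18, -9]
R5 ← R5 − (2)·R1: [0, -8, -14, 8, -20, -10]
R3 ← R3 − (8/3)·R2: [0, 0, -5/3, 4/3, -2, -1]
R4 ← R4 + (3)·R2: [0, 0, 0, 0, 0, 0]
R5 ← R5 + (8/3)·R2: [0, 0, -10/3, 8/3, -4, -2]
R5 ← R5 − (2)·R3: [0, 0, 0, 0, 0, 0]
Echelon form has 3 nonzero rows, so rank(A) = 3.
The row space has dimension equal to the rank: 3.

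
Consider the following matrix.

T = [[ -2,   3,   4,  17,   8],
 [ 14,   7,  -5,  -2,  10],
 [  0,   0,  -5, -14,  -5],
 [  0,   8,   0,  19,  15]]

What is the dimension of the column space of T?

Row reduce to echelon form.
R2 ← R2 + (7)·R1: [0, 28, 23, 117, 66]
R4 ← R4 − (2/7)·R2: [0, 0, -46/7, -101/7, -27/7]
R4 ← R4 − (46/35)·R3: [0, 0, 0, 139/35, 19/7]
Echelon form has 4 nonzero rows, so rank(T) = 4.
The column space has dimension equal to the rank: 4.

4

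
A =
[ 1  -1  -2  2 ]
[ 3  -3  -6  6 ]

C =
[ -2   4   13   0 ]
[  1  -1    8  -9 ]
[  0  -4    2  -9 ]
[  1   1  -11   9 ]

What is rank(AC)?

1

First compute AC:
[[ -1,  15, -21,  45],
 [ -3,  45, -63, 135]]
Now row reduce the product.
R2 ← R2 − (3)·R1: [0, 0, 0, 0]
1 nonzero row, so rank(AC) = 1.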